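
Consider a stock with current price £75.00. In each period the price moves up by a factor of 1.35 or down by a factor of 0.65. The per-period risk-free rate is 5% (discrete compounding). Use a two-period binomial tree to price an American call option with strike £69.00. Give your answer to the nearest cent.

£20.05

Risk-neutral probability p = (1 + 0.05 − 0.65)/(1.35 − 0.65) = 0.4000/0.7000 = 0.5714
Terminal stock prices: S_uu = 136.7, S_ud = 65.81, S_dd = 31.69
Terminal payoffs (S − K): max(67.69, 0) = 67.69, max(-3.188, 0) = 0, max(-37.31, 0) = 0
Node u (S = 101.2): continuation = 1/1.05·[0.5714·67.6875 + 0.4286·0.0000] = 36.8367; exercise value = 32.2500 ≤ continuation, so V_u = 36.8367
Node d (S = 48.75): continuation = 1/1.05·[0.5714·0.0000 + 0.4286·0.0000] = 0.0000; exercise value = 0.0000 ≤ continuation, so V_d = 0.0000
Node 0 (S = 75): continuation = 1/1.05·[0.5714·36.8367 + 0.4286·0.0000] = 20.0472; exercise value = 6.0000 ≤ continuation, so V_0 = 20.0472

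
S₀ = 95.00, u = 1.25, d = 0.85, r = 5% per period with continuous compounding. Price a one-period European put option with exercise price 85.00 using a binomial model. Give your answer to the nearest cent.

Risk-neutral probability p = (e^0.05 − 0.85)/(1.25 − 0.85) = 0.2013/0.4000 = 0.5032
Terminal stock prices: S_u = 118.8, S_d = 80.75
Terminal payoffs (K − S): max(-33.75, 0) = 0, max(4.25, 0) = 4.25
Node 0 (S = 95): V_0 = e^(−0.05)·[0.5032·0.0000 + 0.4968·4.2500] = 2.0085

2.01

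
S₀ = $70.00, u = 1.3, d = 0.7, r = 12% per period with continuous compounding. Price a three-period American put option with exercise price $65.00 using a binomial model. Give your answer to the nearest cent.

$4.92

Risk-neutral probability p = (e^0.12 − 0.7)/(1.3 − 0.7) = 0.4275/0.6000 = 0.7125
Terminal stock prices: S_uuu = 153.8, S_uud = 82.81, S_udd = 44.59, S_ddd = 24.01
Terminal payoffs (K − S): max(-88.79, 0) = 0, max(-17.81, 0) = 0, max(20.41, 0) = 20.41, max(40.99, 0) = 40.99
Node uu (S = 118.3): continuation = e^(−0.12)·[0.7125·0.0000 + 0.2875·0.0000] = 0.0000; exercise value = 0.0000 ≤ continuation, so V_uu = 0.0000
Node ud (S = 63.7): continuation = e^(−0.12)·[0.7125·0.0000 + 0.2875·20.4100] = 5.2044; exercise value = 1.3000 ≤ continuation, so V_ud = 5.2044
Node dd (S = 34.3): continuation = e^(−0.12)·[0.7125·20.4100 + 0.2875·40.9900] = 23.3498; exercise value = 30.7000 > continuation, so V_dd = 30.7000 (exercise)
Node u (S = 91): continuation = e^(−0.12)·[0.7125·0.0000 + 0.2875·5.2044] = 1.3271; exercise value = 0.0000 ≤ continuation, so V_u = 1.3271
Node d (S = 49): continuation = e^(−0.12)·[0.7125·5.2044 + 0.2875·30.7000] = 11.1171; exercise value = 16.0000 > continuation, so V_d = 16.0000 (exercise)
Node 0 (S = 70): continuation = e^(−0.12)·[0.7125·1.3271 + 0.2875·16.0000] = 4.9185; exercise value = 0.0000 ≤ continuation, so V_0 = 4.9185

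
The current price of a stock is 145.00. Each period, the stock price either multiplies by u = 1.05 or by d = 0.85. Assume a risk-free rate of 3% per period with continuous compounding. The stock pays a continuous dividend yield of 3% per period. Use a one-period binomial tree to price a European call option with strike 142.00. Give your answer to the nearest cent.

Per-period risk-free factor R = e^0.03 = 1.0305; dividend-adjusted growth = e^(0.03−0.03) = 1.0000.
Risk-neutral probability p = (1.0000 − 0.85)/(1.05 − 0.85) = 0.1500/0.2000 = 0.7500
Terminal stock prices: S_u = 152.2, S_d = 123.2
Terminal payoffs (S − K): max(10.25, 0) = 10.25, max(-18.75, 0) = 0
Node 0 (S = 145): V_0 = e^(−0.03)·[0.7500·10.2500 + 0.2500·0.0000] = 7.4603

7.46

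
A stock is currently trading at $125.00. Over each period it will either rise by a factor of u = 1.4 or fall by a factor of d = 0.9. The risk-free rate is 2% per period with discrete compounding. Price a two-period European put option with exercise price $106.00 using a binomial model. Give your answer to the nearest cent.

Risk-neutral probability p = (1 + 0.02 − 0.9)/(1.4 − 0.9) = 0.1200/0.5000 = 0.2400
Terminal stock prices: S_uu = 245, S_ud = 157.5, S_dd = 101.2
Terminal payoffs (K − S): max(-139, 0) = 0, max(-51.5, 0) = 0, max(4.75, 0) = 4.75
Node u (S = 175): V_u = 1/1.02·[0.2400·0.0000 + 0.7600·0.0000] = 0.0000
Node d (S = 112.5): V_d = 1/1.02·[0.2400·0.0000 + 0.7600·4.7500] = 3.5392
Node 0 (S = 125): V_0 = 1/1.02·[0.2400·0.0000 + 0.7600·3.5392] = 2.6371

$2.64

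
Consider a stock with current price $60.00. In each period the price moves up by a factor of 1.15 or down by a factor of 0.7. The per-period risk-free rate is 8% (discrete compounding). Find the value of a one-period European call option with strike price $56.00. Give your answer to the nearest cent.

Risk-neutral probability p = (1 + 0.08 − 0.7)/(1.15 − 0.7) = 0.3800/0.4500 = 0.8444
Terminal stock prices: S_u = 69, S_d = 42
Terminal payoffs (S − K): max(13, 0) = 13, max(-14, 0) = 0
Node 0 (S = 60): V_0 = 1/1.08·[0.8444·13.0000 + 0.1556·0.0000] = 10.1646

$10.16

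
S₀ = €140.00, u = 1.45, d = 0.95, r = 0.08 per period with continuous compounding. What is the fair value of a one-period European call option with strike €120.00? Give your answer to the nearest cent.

Risk-neutral probability p = (e^0.08 − 0.95)/(1.45 − 0.95) = 0.1333/0.5000 = 0.2666
Terminal stock prices: S_u = 203, S_d = 133
Terminal payoffs (S − K): max(83, 0) = 83, max(13, 0) = 13
Node 0 (S = 140): V_0 = e^(−0.08)·[0.2666·83.0000 + 0.7334·13.0000] = 29.2260

€29.23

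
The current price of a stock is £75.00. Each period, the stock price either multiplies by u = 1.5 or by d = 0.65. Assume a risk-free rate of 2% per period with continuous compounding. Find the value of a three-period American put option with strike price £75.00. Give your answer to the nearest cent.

£20.44

Risk-neutral probability p = (e^0.02 − 0.65)/(1.5 − 0.65) = 0.3702/0.8500 = 0.4355
Terminal stock prices: S_uuu = 253.1, S_uud = 109.7, S_udd = 47.53, S_ddd = 20.6
Terminal payoffs (K − S): max(-178.1, 0) = 0, max(-34.69, 0) = 0, max(27.47, 0) = 27.47, max(54.4, 0) = 54.4
Node uu (S = 168.8): continuation = e^(−0.02)·[0.4355·0.0000 + 0.5645·0.0000] = 0.0000; exercise value = 0.0000 ≤ continuation, so V_uu = 0.0000
Node ud (S = 73.12): continuation = e^(−0.02)·[0.4355·0.0000 + 0.5645·27.4687] = 15.1982; exercise value = 1.8750 ≤ continuation, so V_ud = 15.1982
Node dd (S = 31.69): continuation = e^(−0.02)·[0.4355·27.4687 + 0.5645·54.4031] = 41.8274; exercise value = 43.3125 > continuation, so V_dd = 43.3125 (exercise)
Node u (S = 112.5): continuation = e^(−0.02)·[0.4355·0.0000 + 0.5645·15.1982] = 8.4091; exercise value = 0.0000 ≤ continuation, so V_u = 8.4091
Node d (S = 48.75): continuation = e^(−0.02)·[0.4355·15.1982 + 0.5645·43.3125] = 30.4527; exercise value = 26.2500 ≤ continuation, so V_d = 30.4527
Node 0 (S = 75): continuation = e^(−0.02)·[0.4355·8.4091 + 0.5645·30.4527] = 20.4391; exercise value = 0.0000 ≤ continuation, so V_0 = 20.4391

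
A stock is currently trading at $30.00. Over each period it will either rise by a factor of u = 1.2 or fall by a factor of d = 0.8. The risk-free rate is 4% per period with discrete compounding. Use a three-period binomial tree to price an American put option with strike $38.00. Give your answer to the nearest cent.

Risk-neutral probability p = (1 + 0.04 − 0.8)/(1.2 − 0.8) = 0.2400/0.4000 = 0.6000
Terminal stock prices: S_uuu = 51.84, S_uud = 34.56, S_udd = 23.04, S_ddd = 15.36
Terminal payoffs (K − S): max(-13.84, 0) = 0, max(3.44, 0) = 3.44, max(14.96, 0) = 14.96, max(22.64, 0) = 22.64
Node uu (S = 43.2): continuation = 1/1.04·[0.6000·0.0000 + 0.4000·3.4400] = 1.3231; exercise value = 0.0000 ≤ continuation, so V_uu = 1.3231
Node ud (S = 28.8): continuation = 1/1.04·[0.6000·3.4400 + 0.4000·14.9600] = 7.7385; exercise value = 9.2000 > continuation, so V_ud = 9.2000 (exercise)
Node dd (S = 19.2): continuation = 1/1.04·[0.6000·14.9600 + 0.4000·22.6400] = 17.3385; exercise value = 18.8000 > continuation, so V_dd = 18.8000 (exercise)
Node u (S = 36): continuation = 1/1.04·[0.6000·1.3231 + 0.4000·9.2000] = 4.3018; exercise value = 2.0000 ≤ continuation, so V_u = 4.3018
Node d (S = 24): continuation = 1/1.04·[0.6000·9.2000 + 0.4000·18.8000] = 12.5385; exercise value = 14.0000 > continuation, so V_d = 14.0000 (exercise)
Node 0 (S = 30): continuation = 1/1.04·[0.6000·4.3018 + 0.4000·14.0000] = 7.8664; exercise value = 8.0000 > continuation, so V_0 = 8.0000 (exercise)

$8.00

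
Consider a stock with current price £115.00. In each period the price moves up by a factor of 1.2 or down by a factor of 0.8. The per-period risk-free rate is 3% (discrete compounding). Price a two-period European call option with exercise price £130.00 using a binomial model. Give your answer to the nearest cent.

Risk-neutral probability p = (1 + 0.03 − 0.8)/(1.2 − 0.8) = 0.2300/0.4000 = 0.5750
Terminal stock prices: S_uu = 165.6, S_ud = 110.4, S_dd = 73.6
Terminal payoffs (S − K): max(35.6, 0) = 35.6, max(-19.6, 0) = 0, max(-56.4, 0) = 0
Node u (S = 138): V_u = 1/1.03·[0.5750·35.6000 + 0.4250·0.0000] = 19.8738
Node d (S = 92): V_d = 1/1.03·[0.5750·0.0000 + 0.4250·0.0000] = 0.0000
Node 0 (S = 115): V_0 = 1/1.03·[0.5750·19.8738 + 0.4250·0.0000] = 11.0946

£11.09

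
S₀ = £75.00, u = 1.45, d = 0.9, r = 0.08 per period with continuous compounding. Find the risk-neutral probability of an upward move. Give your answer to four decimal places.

Risk-neutral probability p = (e^0.08 − 0.9)/(1.45 − 0.9) = 0.1833/0.5500 = 0.3332

p = 0.3332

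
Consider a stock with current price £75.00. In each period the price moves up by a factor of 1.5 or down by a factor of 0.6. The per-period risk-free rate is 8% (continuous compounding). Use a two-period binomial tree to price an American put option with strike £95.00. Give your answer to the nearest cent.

£27.20

Risk-neutral probability p = (e^0.08 − 0.6)/(1.5 − 0.6) = 0.4833/0.9000 = 0.5370
Terminal stock prices: S_uu = 168.8, S_ud = 67.5, S_dd = 27
Terminal payoffs (K − S): max(-73.75, 0) = 0, max(27.5, 0) = 27.5, max(68, 0) = 68
Node u (S = 112.5): continuation = e^(−0.08)·[0.5370·0.0000 + 0.4630·27.5000] = 11.7539; exercise value = 0.0000 ≤ continuation, so V_u = 11.7539
Node d (S = 45): continuation = e^(−0.08)·[0.5370·27.5000 + 0.4630·68.0000] = 42.6961; exercise value = 50.0000 > continuation, so V_d = 50.0000 (exercise)
Node 0 (S = 75): continuation = e^(−0.08)·[0.5370·11.7539 + 0.4630·50.0000] = 27.1972; exercise value = 20.0000 ≤ continuation, so V_0 = 27.1972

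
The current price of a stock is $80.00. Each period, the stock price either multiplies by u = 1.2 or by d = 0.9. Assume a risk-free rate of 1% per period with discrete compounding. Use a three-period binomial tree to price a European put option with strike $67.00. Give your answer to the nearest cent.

Risk-neutral probability p = (1 + 0.01 − 0.9)/(1.2 − 0.9) = 0.1100/0.3000 = 0.3667
Terminal stock prices: S_uuu = 138.2, S_uud = 103.7, S_udd = 77.76, S_ddd = 58.32
Terminal payoffs (K − S): max(-71.24, 0) = 0, max(-36.68, 0) = 0, max(-10.76, 0) = 0, max(8.68, 0) = 8.68
Node uu (S = 115.2): V_uu = 1/1.01·[0.3667·0.0000 + 0.6333·0.0000] = 0.0000
Node ud (S = 86.4): V_ud = 1/1.01·[0.3667·0.0000 + 0.6333·0.0000] = 0.0000
Node dd (S = 64.8): V_dd = 1/1.01·[0.3667·0.0000 + 0.6333·8.6800] = 5.4429
Node u (S = 96): V_u = 1/1.01·[0.3667·0.0000 + 0.6333·0.0000] = 0.0000
Node d (S = 72): V_d = 1/1.01·[0.3667·0.0000 + 0.6333·5.4429] = 3.4130
Node 0 (S = 80): V_0 = 1/1.01·[0.3667·0.0000 + 0.6333·3.4130] = 2.1402

$2.14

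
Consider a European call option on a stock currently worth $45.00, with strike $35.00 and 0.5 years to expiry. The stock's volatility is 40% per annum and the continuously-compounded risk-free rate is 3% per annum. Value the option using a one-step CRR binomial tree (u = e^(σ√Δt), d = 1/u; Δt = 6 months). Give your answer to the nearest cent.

$11.10

CRR parameters: u = e^(σ√Δt) = e^(0.4·√0.5) = 1.3269, d = 1/u = 0.7536
Per-period rate: rΔt = 0.03·0.5 = 0.015, so R = e^0.015 = 1.0151
Risk-neutral probability p = (e^0.015 − 0.7536)/(1.3269 − 0.7536) = 0.2615/0.5733 = 0.4561
Terminal stock prices: S_u = 59.71, S_d = 33.91
Terminal payoffs (S − K): max(24.71, 0) = 24.71, max(-1.086, 0) = 0
Node 0 (S = 45): V_0 = e^(−0.015)·[0.4561·24.7103 + 0.5439·0.0000] = 11.1031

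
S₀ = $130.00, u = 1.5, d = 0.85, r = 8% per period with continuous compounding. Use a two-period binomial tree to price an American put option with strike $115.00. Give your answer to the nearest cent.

Risk-neutral probability p = (e^0.08 − 0.85)/(1.5 − 0.85) = 0.2333/0.6500 = 0.3589
Terminal stock prices: S_uu = 292.5, S_ud = 165.8, S_dd = 93.92
Terminal payoffs (K − S): max(-177.5, 0) = 0, max(-50.75, 0) = 0, max(21.08, 0) = 21.08
Node u (S = 195): continuation = e^(−0.08)·[0.3589·0.0000 + 0.6411·0.0000] = 0.0000; exercise value = 0.0000 ≤ continuation, so V_u = 0.0000
Node d (S = 110.5): continuation = e^(−0.08)·[0.3589·0.0000 + 0.6411·21.0750] = 12.4723; exercise value = 4.5000 ≤ continuation, so V_d = 12.4723
Node 0 (S = 130): continuation = e^(−0.08)·[0.3589·0.0000 + 0.6411·12.4723] = 7.3812; exercise value = 0.0000 ≤ continuation, so V_0 = 7.3812

$7.38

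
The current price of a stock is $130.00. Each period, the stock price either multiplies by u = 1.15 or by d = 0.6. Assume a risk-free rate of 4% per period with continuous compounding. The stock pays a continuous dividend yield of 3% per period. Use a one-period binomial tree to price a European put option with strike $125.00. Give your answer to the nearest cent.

$11.49

Per-period risk-free factor R = e^0.04 = 1.0408; dividend-adjusted growth = e^(0.04−0.03) = 1.0101.
Risk-neutral probability p = (1.0101 − 0.6)/(1.15 − 0.6) = 0.4101/0.5500 = 0.7455
Terminal stock prices: S_u = 149.5, S_d = 78
Terminal payoffs (K − S): max(-24.5, 0) = 0, max(47, 0) = 47
Node 0 (S = 130): V_0 = e^(−0.04)·[0.7455·0.0000 + 0.2545·47.0000] = 11.4904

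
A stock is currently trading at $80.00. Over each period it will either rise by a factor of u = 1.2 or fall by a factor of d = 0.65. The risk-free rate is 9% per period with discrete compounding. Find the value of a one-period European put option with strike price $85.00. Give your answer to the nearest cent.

Risk-neutral probability p = (1 + 0.09 − 0.65)/(1.2 − 0.65) = 0.4400/0.5500 = 0.8000
Terminal stock prices: S_u = 96, S_d = 52
Terminal payoffs (K − S): max(-11, 0) = 0, max(33, 0) = 33
Node 0 (S = 80): V_0 = 1/1.09·[0.8000·0.0000 + 0.2000·33.0000] = 6.0550

$6.06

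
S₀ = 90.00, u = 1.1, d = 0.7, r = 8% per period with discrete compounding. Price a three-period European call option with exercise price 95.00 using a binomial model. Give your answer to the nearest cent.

16.87

Risk-neutral probability p = (1 + 0.08 − 0.7)/(1.1 − 0.7) = 0.3800/0.4000 = 0.9500
Terminal stock prices: S_uuu = 119.8, S_uud = 76.23, S_udd = 48.51, S_ddd = 30.87
Terminal payoffs (S − K): max(24.79, 0) = 24.79, max(-18.77, 0) = 0, max(-46.49, 0) = 0, max(-64.13, 0) = 0
Node uu (S = 108.9): V_uu = 1/1.08·[0.9500·24.7900 + 0.0500·0.0000] = 21.8060
Node ud (S = 69.3): V_ud = 1/1.08·[0.9500·0.0000 + 0.0500·0.0000] = 0.0000
Node dd (S = 44.1): V_dd = 1/1.08·[0.9500·0.0000 + 0.0500·0.0000] = 0.0000
Node u (S = 99): V_u = 1/1.08·[0.9500·21.8060 + 0.0500·0.0000] = 19.1812
Node d (S = 63): V_d = 1/1.08·[0.9500·0.0000 + 0.0500·0.0000] = 0.0000
Node 0 (S = 90): V_0 = 1/1.08·[0.9500·19.1812 + 0.0500·0.0000] = 16.8724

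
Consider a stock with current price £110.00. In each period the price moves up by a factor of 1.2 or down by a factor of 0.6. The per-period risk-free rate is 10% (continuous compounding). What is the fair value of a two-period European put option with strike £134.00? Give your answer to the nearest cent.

Risk-neutral probability p = (e^0.1 − 0.6)/(1.2 − 0.6) = 0.5052/0.6000 = 0.8420
Terminal stock prices: S_uu = 158.4, S_ud = 79.2, S_dd = 39.6
Terminal payoffs (K − S): max(-24.4, 0) = 0, max(54.8, 0) = 54.8, max(94.4, 0) = 94.4
Node u (S = 132): V_u = e^(−0.1)·[0.8420·0.0000 + 0.1580·54.8000] = 7.8368
Node d (S = 66): V_d = e^(−0.1)·[0.8420·54.8000 + 0.1580·94.4000] = 55.2482
Node 0 (S = 110): V_0 = e^(−0.1)·[0.8420·7.8368 + 0.1580·55.2482] = 13.8713

£13.87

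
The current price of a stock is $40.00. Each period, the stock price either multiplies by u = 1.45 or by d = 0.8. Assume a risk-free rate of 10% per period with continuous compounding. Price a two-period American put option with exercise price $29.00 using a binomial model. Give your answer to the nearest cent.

Risk-neutral probability p = (e^0.1 − 0.8)/(1.45 − 0.8) = 0.3052/0.6500 = 0.4695
Terminal stock prices: S_uu = 84.1, S_ud = 46.4, S_dd = 25.6
Terminal payoffs (K − S): max(-55.1, 0) = 0, max(-17.4, 0) = 0, max(3.4, 0) = 3.4
Node u (S = 58): continuation = e^(−0.1)·[0.4695·0.0000 + 0.5305·0.0000] = 0.0000; exercise value = 0.0000 ≤ continuation, so V_u = 0.0000
Node d (S = 32): continuation = e^(−0.1)·[0.4695·0.0000 + 0.5305·3.4000] = 1.6321; exercise value = 0.0000 ≤ continuation, so V_d = 1.6321
Node 0 (S = 40): continuation = e^(−0.1)·[0.4695·0.0000 + 0.5305·1.6321] = 0.7834; exercise value = 0.0000 ≤ continuation, so V_0 = 0.7834

$0.78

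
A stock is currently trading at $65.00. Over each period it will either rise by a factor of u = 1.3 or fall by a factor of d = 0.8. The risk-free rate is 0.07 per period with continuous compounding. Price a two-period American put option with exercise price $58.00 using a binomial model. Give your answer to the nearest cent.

Risk-neutral probability p = (e^0.07 − 0.8)/(1.3 − 0.8) = 0.2725/0.5000 = 0.5450
Terminal stock prices: S_uu = 109.9, S_ud = 67.6, S_dd = 41.6
Terminal payoffs (K − S): max(-51.85, 0) = 0, max(-9.6, 0) = 0, max(16.4, 0) = 16.4
Node u (S = 84.5): continuation = e^(−0.07)·[0.5450·0.0000 + 0.4550·0.0000] = 0.0000; exercise value = 0.0000 ≤ continuation, so V_u = 0.0000
Node d (S = 52): continuation = e^(−0.07)·[0.5450·0.0000 + 0.4550·16.4000] = 6.9573; exercise value = 6.0000 ≤ continuation, so V_d = 6.9573
Node 0 (S = 65): continuation = e^(−0.07)·[0.5450·0.0000 + 0.4550·6.9573] = 2.9514; exercise value = 0.0000 ≤ continuation, so V_0 = 2.9514

$2.95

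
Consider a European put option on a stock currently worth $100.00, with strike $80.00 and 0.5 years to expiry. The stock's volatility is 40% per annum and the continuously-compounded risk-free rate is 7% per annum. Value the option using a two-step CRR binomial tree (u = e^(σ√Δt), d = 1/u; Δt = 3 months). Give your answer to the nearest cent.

$3.21

CRR parameters: u = e^(σ√Δt) = e^(0.4·√0.25) = 1.2214, d = 1/u = 0.8187
Per-period rate: rΔt = 0.07·0.25 = 0.0175, so R = e^0.0175 = 1.0177
Risk-neutral probability p = (e^0.0175 − 0.8187)/(1.2214 − 0.8187) = 0.1989/0.4027 = 0.4940
Terminal stock prices: S_uu = 149.2, S_ud = 100, S_dd = 67.03
Terminal payoffs (K − S): max(-69.18, 0) = 0, max(-20, 0) = 0, max(12.97, 0) = 12.97
Node u (S = 122.1): V_u = e^(−0.0175)·[0.4940·0.0000 + 0.5060·0.0000] = 0.0000
Node d (S = 81.87): V_d = e^(−0.0175)·[0.4940·0.0000 + 0.5060·12.9680] = 6.4479
Node 0 (S = 100): V_0 = e^(−0.0175)·[0.4940·0.0000 + 0.5060·6.4479] = 3.2060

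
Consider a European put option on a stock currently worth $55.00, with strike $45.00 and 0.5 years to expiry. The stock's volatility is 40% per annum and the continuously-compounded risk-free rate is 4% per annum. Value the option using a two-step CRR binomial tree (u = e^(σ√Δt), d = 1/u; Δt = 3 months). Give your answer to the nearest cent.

CRR parameters: u = e^(σ√Δt) = e^(0.4·√0.25) = 1.2214, d = 1/u = 0.8187
Per-period rate: rΔt = 0.04·0.25 = 0.01, so R = e^0.01 = 1.0101
Risk-neutral probability p = (e^0.01 − 0.8187)/(1.2214 − 0.8187) = 0.1913/0.4027 = 0.4751
Terminal stock prices: S_uu = 82.05, S_ud = 55, S_dd = 36.87
Terminal payoffs (K − S): max(-37.05, 0) = 0, max(-10, 0) = 0, max(8.132, 0) = 8.132
Node u (S = 67.18): V_u = e^(−0.01)·[0.4751·0.0000 + 0.5249·0.0000] = 0.0000
Node d (S = 45.03): V_d = e^(−0.01)·[0.4751·0.0000 + 0.5249·8.1324] = 4.2260
Node 0 (S = 55): V_0 = e^(−0.01)·[0.4751·0.0000 + 0.5249·4.2260] = 2.1961

$2.20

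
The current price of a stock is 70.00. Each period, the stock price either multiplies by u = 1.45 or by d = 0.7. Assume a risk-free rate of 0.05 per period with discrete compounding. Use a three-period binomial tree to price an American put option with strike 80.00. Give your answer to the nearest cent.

19.22

Risk-neutral probability p = (1 + 0.05 − 0.7)/(1.45 − 0.7) = 0.3500/0.7500 = 0.4667
Terminal stock prices: S_uuu = 213.4, S_uud = 103, S_udd = 49.73, S_ddd = 24.01
Terminal payoffs (K − S): max(-133.4, 0) = 0, max(-23.02, 0) = 0, max(30.27, 0) = 30.27, max(55.99, 0) = 55.99
Node uu (S = 147.2): continuation = 1/1.05·[0.4667·0.0000 + 0.5333·0.0000] = 0.0000; exercise value = 0.0000 ≤ continuation, so V_uu = 0.0000
Node ud (S = 71.05): continuation = 1/1.05·[0.4667·0.0000 + 0.5333·30.2650] = 15.3727; exercise value = 8.9500 ≤ continuation, so V_ud = 15.3727
Node dd (S = 34.3): continuation = 1/1.05·[0.4667·30.2650 + 0.5333·55.9900] = 41.8905; exercise value = 45.7000 > continuation, so V_dd = 45.7000 (exercise)
Node u (S = 101.5): continuation = 1/1.05·[0.4667·0.0000 + 0.5333·15.3727] = 7.8084; exercise value = 0.0000 ≤ continuation, so V_u = 7.8084
Node d (S = 49): continuation = 1/1.05·[0.4667·15.3727 + 0.5333·45.7000] = 30.0450; exercise value = 31.0000 > continuation, so V_d = 31.0000 (exercise)
Node 0 (S = 70): continuation = 1/1.05·[0.4667·7.8084 + 0.5333·31.0000] = 19.2164; exercise value = 10.0000 ≤ continuation, so V_0 = 19.2164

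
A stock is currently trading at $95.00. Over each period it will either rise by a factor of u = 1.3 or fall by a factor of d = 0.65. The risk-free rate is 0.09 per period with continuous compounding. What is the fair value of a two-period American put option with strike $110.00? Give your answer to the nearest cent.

$19.34

Risk-neutral probability p = (e^0.09 − 0.65)/(1.3 − 0.65) = 0.4442/0.6500 = 0.6833
Terminal stock prices: S_uu = 160.6, S_ud = 80.28, S_dd = 40.14
Terminal payoffs (K − S): max(-50.55, 0) = 0, max(29.72, 0) = 29.72, max(69.86, 0) = 69.86
Node u (S = 123.5): continuation = e^(−0.09)·[0.6833·0.0000 + 0.3167·29.7250] = 8.6024; exercise value = 0.0000 ≤ continuation, so V_u = 8.6024
Node d (S = 61.75): continuation = e^(−0.09)·[0.6833·29.7250 + 0.3167·69.8625] = 38.7824; exercise value = 48.2500 > continuation, so V_d = 48.2500 (exercise)
Node 0 (S = 95): continuation = e^(−0.09)·[0.6833·8.6024 + 0.3167·48.2500] = 19.3361; exercise value = 15.0000 ≤ continuation, so V_0 = 19.3361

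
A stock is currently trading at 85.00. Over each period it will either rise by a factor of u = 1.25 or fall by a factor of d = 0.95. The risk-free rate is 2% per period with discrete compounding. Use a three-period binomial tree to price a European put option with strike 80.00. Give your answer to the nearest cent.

3.02

Risk-neutral probability p = (1 + 0.02 − 0.95)/(1.25 − 0.95) = 0.0700/0.3000 = 0.2333
Terminal stock prices: S_uuu = 166, S_uud = 126.2, S_udd = 95.89, S_ddd = 72.88
Terminal payoffs (K − S): max(-86.02, 0) = 0, max(-46.17, 0) = 0, max(-15.89, 0) = 0, max(7.123, 0) = 7.123
Node uu (S = 132.8): V_uu = 1/1.02·[0.2333·0.0000 + 0.7667·0.0000] = 0.0000
Node ud (S = 100.9): V_ud = 1/1.02·[0.2333·0.0000 + 0.7667·0.0000] = 0.0000
Node dd (S = 76.71): V_dd = 1/1.02·[0.2333·0.0000 + 0.7667·7.1231] = 5.3540
Node u (S = 106.2): V_u = 1/1.02·[0.2333·0.0000 + 0.7667·0.0000] = 0.0000
Node d (S = 80.75): V_d = 1/1.02·[0.2333·0.0000 + 0.7667·5.3540] = 4.0242
Node 0 (S = 85): V_0 = 1/1.02·[0.2333·0.0000 + 0.7667·4.0242] = 3.0248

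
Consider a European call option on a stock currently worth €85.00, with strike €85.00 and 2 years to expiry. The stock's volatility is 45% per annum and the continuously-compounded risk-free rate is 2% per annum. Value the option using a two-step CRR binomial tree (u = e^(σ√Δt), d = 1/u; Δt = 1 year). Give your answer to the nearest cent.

CRR parameters: u = e^(σ√Δt) = e^(0.45·√1) = 1.5683, d = 1/u = 0.6376
Per-period rate: rΔt = 0.02·1 = 0.02, so R = e^0.02 = 1.0202
Risk-neutral probability p = (e^0.02 − 0.6376)/(1.5683 − 0.6376) = 0.3826/0.9307 = 0.4111
Terminal stock prices: S_uu = 209.1, S_ud = 85, S_dd = 34.56
Terminal payoffs (S − K): max(124.1, 0) = 124.1, max(0, 0) = 0, max(-50.44, 0) = 0
Node u (S = 133.3): V_u = e^(−0.02)·[0.4111·124.0663 + 0.5889·0.0000] = 49.9896
Node d (S = 54.2): V_d = e^(−0.02)·[0.4111·0.0000 + 0.5889·0.0000] = 0.0000
Node 0 (S = 85): V_0 = e^(−0.02)·[0.4111·49.9896 + 0.5889·0.0000] = 20.1422

€20.14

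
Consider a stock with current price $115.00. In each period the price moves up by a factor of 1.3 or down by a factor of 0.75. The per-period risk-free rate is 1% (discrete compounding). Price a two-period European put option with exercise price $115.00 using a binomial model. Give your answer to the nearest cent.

$15.12

Risk-neutral probability p = (1 + 0.01 − 0.75)/(1.3 − 0.75) = 0.2600/0.5500 = 0.4727
Terminal stock prices: S_uu = 194.4, S_ud = 112.1, S_dd = 64.69
Terminal payoffs (K − S): max(-79.35, 0) = 0, max(2.875, 0) = 2.875, max(50.31, 0) = 50.31
Node u (S = 149.5): V_u = 1/1.01·[0.4727·0.0000 + 0.5273·2.8750] = 1.5009
Node d (S = 86.25): V_d = 1/1.01·[0.4727·2.8750 + 0.5273·50.3125] = 27.6114
Node 0 (S = 115): V_0 = 1/1.01·[0.4727·1.5009 + 0.5273·27.6114] = 15.1171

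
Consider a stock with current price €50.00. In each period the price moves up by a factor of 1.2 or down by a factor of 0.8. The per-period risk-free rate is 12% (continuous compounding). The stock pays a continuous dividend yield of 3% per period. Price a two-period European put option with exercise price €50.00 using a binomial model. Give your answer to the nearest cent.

Per-period risk-free factor R = e^0.12 = 1.1275; dividend-adjusted growth = e^(0.12−0.03) = 1.0942.
Risk-neutral probability p = (1.0942 − 0.8)/(1.2 − 0.8) = 0.2942/0.4000 = 0.7354
Terminal stock prices: S_uu = 72, S_ud = 48, S_dd = 32
Terminal payoffs (K − S): max(-22, 0) = 0, max(2, 0) = 2, max(18, 0) = 18
Node u (S = 60): V_u = e^(−0.12)·[0.7354·0.0000 + 0.2646·2.0000] = 0.4693
Node d (S = 40): V_d = e^(−0.12)·[0.7354·2.0000 + 0.2646·18.0000] = 5.5282
Node 0 (S = 50): V_0 = e^(−0.12)·[0.7354·0.4693 + 0.2646·5.5282] = 1.6033

€1.60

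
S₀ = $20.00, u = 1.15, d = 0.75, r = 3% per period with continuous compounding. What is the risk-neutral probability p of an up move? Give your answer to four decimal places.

p = 0.7011

Risk-neutral probability p = (e^0.03 − 0.75)/(1.15 − 0.75) = 0.2805/0.4000 = 0.7011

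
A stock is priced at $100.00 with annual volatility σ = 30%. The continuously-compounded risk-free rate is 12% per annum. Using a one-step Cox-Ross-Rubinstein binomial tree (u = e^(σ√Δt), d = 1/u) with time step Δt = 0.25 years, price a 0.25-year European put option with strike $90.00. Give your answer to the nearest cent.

$1.66

CRR parameters: u = e^(σ√Δt) = e^(0.3·√0.25) = 1.1618, d = 1/u = 0.8607
Per-period rate: rΔt = 0.12·0.25 = 0.03, so R = e^0.03 = 1.0305
Risk-neutral probability p = (e^0.03 − 0.8607)/(1.1618 − 0.8607) = 0.1697/0.3011 = 0.5637
Terminal stock prices: S_u = 116.2, S_d = 86.07
Terminal payoffs (K − S): max(-26.18, 0) = 0, max(3.929, 0) = 3.929
Node 0 (S = 100): V_0 = e^(−0.03)·[0.5637·0.0000 + 0.4363·3.9292] = 1.6636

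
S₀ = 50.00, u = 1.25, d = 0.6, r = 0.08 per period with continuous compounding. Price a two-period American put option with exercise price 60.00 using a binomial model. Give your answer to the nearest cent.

Risk-neutral probability p = (e^0.08 − 0.6)/(1.25 − 0.6) = 0.4833/0.6500 = 0.7435
Terminal stock prices: S_uu = 78.12, S_ud = 37.5, S_dd = 18
Terminal payoffs (K − S): max(-18.12, 0) = 0, max(22.5, 0) = 22.5, max(42, 0) = 42
Node u (S = 62.5): continuation = e^(−0.08)·[0.7435·0.0000 + 0.2565·22.5000] = 5.3271; exercise value = 0.0000 ≤ continuation, so V_u = 5.3271
Node d (S = 30): continuation = e^(−0.08)·[0.7435·22.5000 + 0.2565·42.0000] = 25.3870; exercise value = 30.0000 > continuation, so V_d = 30.0000 (exercise)
Node 0 (S = 50): continuation = e^(−0.08)·[0.7435·5.3271 + 0.2565·30.0000] = 10.7592; exercise value = 10.0000 ≤ continuation, so V_0 = 10.7592

10.76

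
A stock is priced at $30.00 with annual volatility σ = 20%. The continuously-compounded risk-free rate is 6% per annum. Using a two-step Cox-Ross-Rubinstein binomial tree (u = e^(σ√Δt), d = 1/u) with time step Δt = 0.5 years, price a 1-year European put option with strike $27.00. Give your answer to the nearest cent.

CRR parameters: u = e^(σ√Δt) = e^(0.2·√0.5) = 1.1519, d = 1/u = 0.8681
Per-period rate: rΔt = 0.06·0.5 = 0.03, so R = e^0.03 = 1.0305
Risk-neutral probability p = (e^0.03 − 0.8681)/(1.1519 − 0.8681) = 0.1623/0.2838 = 0.5720
Terminal stock prices: S_uu = 39.81, S_ud = 30, S_dd = 22.61
Terminal payoffs (K − S): max(-12.81, 0) = 0, max(-3, 0) = 0, max(4.391, 0) = 4.391
Node u (S = 34.56): V_u = e^(−0.03)·[0.5720·0.0000 + 0.4280·0.0000] = 0.0000
Node d (S = 26.04): V_d = e^(−0.03)·[0.5720·0.0000 + 0.4280·4.3909] = 1.8237
Node 0 (S = 30): V_0 = e^(−0.03)·[0.5720·0.0000 + 0.4280·1.8237] = 0.7574

$0.76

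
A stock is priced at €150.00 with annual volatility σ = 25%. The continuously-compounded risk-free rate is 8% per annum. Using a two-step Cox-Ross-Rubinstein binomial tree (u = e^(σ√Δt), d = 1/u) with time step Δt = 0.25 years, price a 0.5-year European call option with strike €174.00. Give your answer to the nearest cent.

CRR parameters: u = e^(σ√Δt) = e^(0.25·√0.25) = 1.1331, d = 1/u = 0.8825
Per-period rate: rΔt = 0.08·0.25 = 0.02, so R = e^0.02 = 1.0202
Risk-neutral probability p = (e^0.02 − 0.8825)/(1.1331 − 0.8825) = 0.1377/0.2507 = 0.5494
Terminal stock prices: S_uu = 192.6, S_ud = 150, S_dd = 116.8
Terminal payoffs (S − K): max(18.6, 0) = 18.6, max(-24, 0) = 0, max(-57.18, 0) = 0
Node u (S = 170): V_u = e^(−0.02)·[0.5494·18.6038 + 0.4506·0.0000] = 10.0183
Node d (S = 132.4): V_d = e^(−0.02)·[0.5494·0.0000 + 0.4506·0.0000] = 0.0000
Node 0 (S = 150): V_0 = e^(−0.02)·[0.5494·10.0183 + 0.4506·0.0000] = 5.3949

€5.39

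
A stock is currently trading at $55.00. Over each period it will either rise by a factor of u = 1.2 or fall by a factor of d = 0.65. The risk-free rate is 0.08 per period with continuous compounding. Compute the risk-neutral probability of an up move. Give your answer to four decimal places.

Risk-neutral probability p = (e^0.08 − 0.65)/(1.2 − 0.65) = 0.4333/0.5500 = 0.7878

p = 0.7878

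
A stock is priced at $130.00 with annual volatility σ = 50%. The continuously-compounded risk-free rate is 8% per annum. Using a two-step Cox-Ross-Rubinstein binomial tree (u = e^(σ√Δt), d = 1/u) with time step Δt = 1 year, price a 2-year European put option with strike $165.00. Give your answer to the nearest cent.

CRR parameters: u = e^(σ√Δt) = e^(0.5·√1) = 1.6487, d = 1/u = 0.6065
Per-period rate: rΔt = 0.08·1 = 0.08, so R = e^0.08 = 1.0833
Risk-neutral probability p = (e^0.08 − 0.6065)/(1.6487 − 0.6065) = 0.4768/1.0422 = 0.4575
Terminal stock prices: S_uu = 353.4, S_ud = 130, S_dd = 47.82
Terminal payoffs (K − S): max(-188.4, 0) = 0, max(35, 0) = 35, max(117.2, 0) = 117.2
Node u (S = 214.3): V_u = e^(−0.08)·[0.4575·0.0000 + 0.5425·35.0000] = 17.5291
Node d (S = 78.85): V_d = e^(−0.08)·[0.4575·35.0000 + 0.5425·117.1757] = 73.4652
Node 0 (S = 130): V_0 = e^(−0.08)·[0.4575·17.5291 + 0.5425·73.4652] = 44.1959

$44.20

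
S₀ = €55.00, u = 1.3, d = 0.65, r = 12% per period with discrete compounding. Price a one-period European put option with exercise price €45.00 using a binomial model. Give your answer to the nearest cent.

Risk-neutral probability p = (1 + 0.12 − 0.65)/(1.3 − 0.65) = 0.4700/0.6500 = 0.7231
Terminal stock prices: S_u = 71.5, S_d = 35.75
Terminal payoffs (K − S): max(-26.5, 0) = 0, max(9.25, 0) = 9.25
Node 0 (S = 55): V_0 = 1/1.12·[0.7231·0.0000 + 0.2769·9.2500] = 2.2871

€2.29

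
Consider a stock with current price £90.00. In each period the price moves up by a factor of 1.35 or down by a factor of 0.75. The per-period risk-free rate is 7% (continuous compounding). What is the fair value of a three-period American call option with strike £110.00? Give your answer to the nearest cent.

Risk-neutral probability p = (e^0.07 − 0.75)/(1.35 − 0.75) = 0.3225/0.6000 = 0.5375
Terminal stock prices: S_uuu = 221.4, S_uud = 123, S_udd = 68.34, S_ddd = 37.97
Terminal payoffs (S − K): max(111.4, 0) = 111.4, max(13.02, 0) = 13.02, max(-41.66, 0) = 0, max(-72.03, 0) = 0
Node uu (S = 164): continuation = e^(−0.07)·[0.5375·111.4338 + 0.4625·13.0188] = 61.4617; exercise value = 54.0250 ≤ continuation, so V_uu = 61.4617
Node ud (S = 91.13): continuation = e^(−0.07)·[0.5375·13.0188 + 0.4625·0.0000] = 6.5247; exercise value = 0.0000 ≤ continuation, so V_ud = 6.5247
Node dd (S = 50.62): continuation = e^(−0.07)·[0.5375·0.0000 + 0.4625·0.0000] = 0.0000; exercise value = 0.0000 ≤ continuation, so V_dd = 0.0000
Node u (S = 121.5): continuation = e^(−0.07)·[0.5375·61.4617 + 0.4625·6.5247] = 33.6166; exercise value = 11.5000 ≤ continuation, so V_u = 33.6166
Node d (S = 67.5): continuation = e^(−0.07)·[0.5375·6.5247 + 0.4625·0.0000] = 3.2700; exercise value = 0.0000 ≤ continuation, so V_d = 3.2700
Node 0 (S = 90): continuation = e^(−0.07)·[0.5375·33.6166 + 0.4625·3.2700] = 18.2579; exercise value = 0.0000 ≤ continuation, so V_0 = 18.2579

£18.26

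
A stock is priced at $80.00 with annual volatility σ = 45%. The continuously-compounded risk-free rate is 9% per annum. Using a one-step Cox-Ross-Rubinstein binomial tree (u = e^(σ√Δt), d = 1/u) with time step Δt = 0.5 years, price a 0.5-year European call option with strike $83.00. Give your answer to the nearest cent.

$12.69

CRR parameters: u = e^(σ√Δt) = e^(0.45·√0.5) = 1.3746, d = 1/u = 0.7275
Per-period rate: rΔt = 0.09·0.5 = 0.045, so R = e^0.045 = 1.0460
Risk-neutral probability p = (e^0.045 − 0.7275)/(1.3746 − 0.7275) = 0.3186/0.6472 = 0.4922
Terminal stock prices: S_u = 110, S_d = 58.2
Terminal payoffs (S − K): max(26.97, 0) = 26.97, max(-24.8, 0) = 0
Node 0 (S = 80): V_0 = e^(−0.045)·[0.4922·26.9719 + 0.5078·0.0000] = 12.6923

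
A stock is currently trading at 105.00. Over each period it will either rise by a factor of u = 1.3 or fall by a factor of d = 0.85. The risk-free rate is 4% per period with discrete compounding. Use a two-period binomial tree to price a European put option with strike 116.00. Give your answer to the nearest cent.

Risk-neutral probability p = (1 + 0.04 − 0.85)/(1.3 − 0.85) = 0.1900/0.4500 = 0.4222
Terminal stock prices: S_uu = 177.5, S_ud = 116, S_dd = 75.86
Terminal payoffs (K − S): max(-61.45, 0) = 0, max(-0.025, 0) = 0, max(40.14, 0) = 40.14
Node u (S = 136.5): V_u = 1/1.04·[0.4222·0.0000 + 0.5778·0.0000] = 0.0000
Node d (S = 89.25): V_d = 1/1.04·[0.4222·0.0000 + 0.5778·40.1375] = 22.2986
Node 0 (S = 105): V_0 = 1/1.04·[0.4222·0.0000 + 0.5778·22.2986] = 12.3881

12.39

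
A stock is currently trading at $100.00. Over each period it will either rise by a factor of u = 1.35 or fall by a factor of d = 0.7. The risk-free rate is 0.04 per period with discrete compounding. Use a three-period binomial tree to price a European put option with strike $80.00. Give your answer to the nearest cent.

$8.80

Risk-neutral probability p = (1 + 0.04 − 0.7)/(1.35 − 0.7) = 0.3400/0.6500 = 0.5231
Terminal stock prices: S_uuu = 246, S_uud = 127.6, S_udd = 66.15, S_ddd = 34.3
Terminal payoffs (K − S): max(-166, 0) = 0, max(-47.58, 0) = 0, max(13.85, 0) = 13.85, max(45.7, 0) = 45.7
Node uu (S = 182.3): V_uu = 1/1.04·[0.5231·0.0000 + 0.4769·0.0000] = 0.0000
Node ud (S = 94.5): V_ud = 1/1.04·[0.5231·0.0000 + 0.4769·13.8500] = 6.3513
Node dd (S = 49): V_dd = 1/1.04·[0.5231·13.8500 + 0.4769·45.7000] = 27.9231
Node u (S = 135): V_u = 1/1.04·[0.5231·0.0000 + 0.4769·6.3513] = 2.9126
Node d (S = 70): V_d = 1/1.04·[0.5231·6.3513 + 0.4769·27.9231] = 15.9994
Node 0 (S = 100): V_0 = 1/1.04·[0.5231·2.9126 + 0.4769·15.9994] = 8.8019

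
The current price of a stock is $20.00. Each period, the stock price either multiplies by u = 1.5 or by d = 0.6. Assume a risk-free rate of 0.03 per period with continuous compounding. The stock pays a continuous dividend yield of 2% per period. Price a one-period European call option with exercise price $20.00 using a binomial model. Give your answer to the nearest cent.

$4.42

Per-period risk-free factor R = e^0.03 = 1.0305; dividend-adjusted growth = e^(0.03−0.02) = 1.0101.
Risk-neutral probability p = (1.0101 − 0.6)/(1.5 − 0.6) = 0.4101/0.9000 = 0.4556
Terminal stock prices: S_u = 30, S_d = 12
Terminal payoffs (S − K): max(10, 0) = 10, max(-8, 0) = 0
Node 0 (S = 20): V_0 = e^(−0.03)·[0.4556·10.0000 + 0.5444·0.0000] = 4.4215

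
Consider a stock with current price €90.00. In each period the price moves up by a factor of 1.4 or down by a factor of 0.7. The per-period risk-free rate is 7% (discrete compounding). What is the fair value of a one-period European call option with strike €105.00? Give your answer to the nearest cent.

€10.37

Risk-neutral probability p = (1 + 0.07 − 0.7)/(1.4 − 0.7) = 0.3700/0.7000 = 0.5286
Terminal stock prices: S_u = 126, S_d = 63
Terminal payoffs (S − K): max(21, 0) = 21, max(-42, 0) = 0
Node 0 (S = 90): V_0 = 1/1.07·[0.5286·21.0000 + 0.4714·0.0000] = 10.3738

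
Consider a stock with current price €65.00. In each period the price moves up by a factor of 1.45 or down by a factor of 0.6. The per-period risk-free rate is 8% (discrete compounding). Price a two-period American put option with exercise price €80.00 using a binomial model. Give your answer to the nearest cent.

Risk-neutral probability p = (1 + 0.08 − 0.6)/(1.45 − 0.6) = 0.4800/0.8500 = 0.5647
Terminal stock prices: S_uu = 136.7, S_ud = 56.55, S_dd = 23.4
Terminal payoffs (K − S): max(-56.66, 0) = 0, max(23.45, 0) = 23.45, max(56.6, 0) = 56.6
Node u (S = 94.25): continuation = 1/1.08·[0.5647·0.0000 + 0.4353·23.4500] = 9.4515; exercise value = 0.0000 ≤ continuation, so V_u = 9.4515
Node d (S = 39): continuation = 1/1.08·[0.5647·23.4500 + 0.4353·56.6000] = 35.0741; exercise value = 41.0000 > continuation, so V_d = 41.0000 (exercise)
Node 0 (S = 65): continuation = 1/1.08·[0.5647·9.4515 + 0.4353·41.0000] = 21.4670; exercise value = 15.0000 ≤ continuation, so V_0 = 21.4670

€21.47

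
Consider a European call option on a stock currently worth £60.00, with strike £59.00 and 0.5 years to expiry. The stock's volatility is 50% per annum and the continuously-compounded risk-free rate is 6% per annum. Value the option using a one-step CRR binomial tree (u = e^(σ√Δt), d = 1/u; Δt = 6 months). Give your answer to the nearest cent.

£11.67

CRR parameters: u = e^(σ√Δt) = e^(0.5·√0.5) = 1.4241, d = 1/u = 0.7022
Per-period rate: rΔt = 0.06·0.5 = 0.03, so R = e^0.03 = 1.0305
Risk-neutral probability p = (e^0.03 − 0.7022)/(1.4241 − 0.7022) = 0.3283/0.7219 = 0.4547
Terminal stock prices: S_u = 85.45, S_d = 42.13
Terminal payoffs (S − K): max(26.45, 0) = 26.45, max(-16.87, 0) = 0
Node 0 (S = 60): V_0 = e^(−0.03)·[0.4547·26.4471 + 0.5453·0.0000] = 11.6703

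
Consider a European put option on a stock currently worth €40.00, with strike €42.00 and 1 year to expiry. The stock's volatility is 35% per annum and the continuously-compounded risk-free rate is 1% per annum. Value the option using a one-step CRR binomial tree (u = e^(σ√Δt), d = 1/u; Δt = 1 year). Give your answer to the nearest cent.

CRR parameters: u = e^(σ√Δt) = e^(0.35·√1) = 1.4191, d = 1/u = 0.7047
Per-period rate: rΔt = 0.01·1 = 0.01, so R = e^0.01 = 1.0101
Risk-neutral probability p = (e^0.01 − 0.7047)/(1.4191 − 0.7047) = 0.3054/0.7144 = 0.4275
Terminal stock prices: S_u = 56.76, S_d = 28.19
Terminal payoffs (K − S): max(-14.76, 0) = 0, max(13.81, 0) = 13.81
Node 0 (S = 40): V_0 = e^(−0.01)·[0.4275·0.0000 + 0.5725·13.8125] = 7.8296

€7.83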